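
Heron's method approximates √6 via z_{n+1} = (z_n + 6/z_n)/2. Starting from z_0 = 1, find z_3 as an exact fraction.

z_1 = (1 + 6/1)/2 = 7/2.
z_2 = (7/2 + 6/(7/2))/2 = 73/28.
z_3 = (73/28 + 6/(73/28))/2 = 10033/4088.

10033/4088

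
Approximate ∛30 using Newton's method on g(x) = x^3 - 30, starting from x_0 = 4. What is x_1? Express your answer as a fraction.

79/24

g'(x) = 3x^2.
g(4) = 34, g'(4) = 48, so x_1 = 4 - 34/48 = 79/24.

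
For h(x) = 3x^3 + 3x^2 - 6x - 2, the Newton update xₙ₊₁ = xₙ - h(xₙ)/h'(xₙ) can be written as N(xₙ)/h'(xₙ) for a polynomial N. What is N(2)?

62

h'(x) = 9x^2 + 6x - 6.
N(x) = x·h'(x) - h(x) = x·(9x^2 + 6x - 6) - (3x^3 + 3x^2 - 6x - 2) = 6x^3 + 3x^2 + 2.
N(2) = 62.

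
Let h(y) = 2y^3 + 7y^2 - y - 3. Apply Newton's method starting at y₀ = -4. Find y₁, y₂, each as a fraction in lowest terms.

h'(y) = 6y^2 + 14y - 1.
h(-4) = -15, h'(-4) = 39, so y₁ = (-4) - (-15)/39 = -47/13.
h(-47/13) = -5275/2197, h'(-47/13) = 4531/169, so y₂ = (-47/13) - (-5275/2197)/(4531/169) = -207682/58903.

y₁ = -47/13, y₂ = -207682/58903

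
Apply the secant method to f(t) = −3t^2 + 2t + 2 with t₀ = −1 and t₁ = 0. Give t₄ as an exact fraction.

−110/203

f(−1) = −3, f(0) = 2. t₂ = 0 − 2·(0 − (−1))/(2 − (−3)) = −2/5.
f(0) = 2, f(−2/5) = 18/25. t₃ = (−2/5) − (18/25)·((−2/5) − 0)/((18/25) − 2) = −5/8.
f(−2/5) = 18/25, f(−5/8) = −27/64. t₄ = (−5/8) − (−27/64)·((−5/8) − (−2/5))/((−27/64) − (18/25)) = −110/203.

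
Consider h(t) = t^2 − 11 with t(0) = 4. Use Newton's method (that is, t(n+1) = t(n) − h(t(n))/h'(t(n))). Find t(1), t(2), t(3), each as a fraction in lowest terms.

h'(t) = 2t.
h(4) = 5, h'(4) = 8, so t(1) = 4 − 5/8 = 27/8.
h(27/8) = 25/64, h'(27/8) = 27/4, so t(2) = (27/8) − (25/64)/(27/4) = 1433/432.
h(1433/432) = 625/186624, h'(1433/432) = 1433/216, so t(3) = (1433/432) − (625/186624)/(1433/216) = 4106353/1238112.

t(1) = 27/8, t(2) = 1433/432, t(3) = 4106353/1238112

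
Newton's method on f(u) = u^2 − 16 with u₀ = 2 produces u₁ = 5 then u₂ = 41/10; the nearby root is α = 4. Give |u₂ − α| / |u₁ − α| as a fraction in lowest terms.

1/10

u₁ − α = 5 − 4 = 1, so |u₁ − α| = 1.
u₂ − α = 41/10 − 4 = 1/10, so |u₂ − α| = 1/10.
Ratio = (1/10) / 1 = 1/10.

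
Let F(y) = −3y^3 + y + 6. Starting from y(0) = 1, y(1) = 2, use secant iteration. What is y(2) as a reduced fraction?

F(1) = 4, F(2) = −16. y(2) = 2 − (−16)·(2 − 1)/((−16) − 4) = 6/5.

6/5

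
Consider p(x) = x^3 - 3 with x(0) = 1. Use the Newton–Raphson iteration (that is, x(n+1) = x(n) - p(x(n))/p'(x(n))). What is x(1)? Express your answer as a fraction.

5/3

p'(x) = 3x^2.
p(1) = -2, p'(1) = 3, so x(1) = 1 - (-2)/3 = 5/3.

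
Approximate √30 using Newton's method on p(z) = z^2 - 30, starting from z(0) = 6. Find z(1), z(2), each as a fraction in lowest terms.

p'(z) = 2z.
p(6) = 6, p'(6) = 12, so z(1) = 6 - 6/12 = 11/2.
p(11/2) = 1/4, p'(11/2) = 11, so z(2) = (11/2) - (1/4)/11 = 241/44.

z(1) = 11/2, z(2) = 241/44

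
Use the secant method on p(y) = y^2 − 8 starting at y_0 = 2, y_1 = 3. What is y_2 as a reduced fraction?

p(2) = −4, p(3) = 1. y_2 = 3 − 1·(3 − 2)/(1 − (−4)) = 14/5.

14/5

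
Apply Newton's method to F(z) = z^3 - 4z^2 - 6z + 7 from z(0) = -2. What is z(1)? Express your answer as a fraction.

-39/22

F'(z) = 3z^2 - 8z - 6.
F(-2) = -5, F'(-2) = 22, so z(1) = (-2) - (-5)/22 = -39/22.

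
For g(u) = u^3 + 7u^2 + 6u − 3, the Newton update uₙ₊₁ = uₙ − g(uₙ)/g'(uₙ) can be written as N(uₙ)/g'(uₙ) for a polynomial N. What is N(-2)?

15

g'(u) = 3u^2 + 14u + 6.
N(u) = u·g'(u) − g(u) = u·(3u^2 + 14u + 6) − (u^3 + 7u^2 + 6u − 3) = 2u^3 + 7u^2 + 3.
N(-2) = 15.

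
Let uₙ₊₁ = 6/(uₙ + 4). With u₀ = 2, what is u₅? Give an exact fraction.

u₁ = 6/(2 + 4) = 1.
u₂ = 6/(1 + 4) = 6/5.
u₃ = 6/(6/5 + 4) = 15/13.
u₄ = 6/(15/13 + 4) = 78/67.
u₅ = 6/(78/67 + 4) = 201/173.

201/173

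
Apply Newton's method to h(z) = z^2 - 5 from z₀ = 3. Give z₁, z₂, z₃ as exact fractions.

z₁ = 7/3, z₂ = 47/21, z₃ = 2207/987

h'(z) = 2z.
h(3) = 4, h'(3) = 6, so z₁ = 3 - 4/6 = 7/3.
h(7/3) = 4/9, h'(7/3) = 14/3, so z₂ = (7/3) - (4/9)/(14/3) = 47/21.
h(47/21) = 4/441, h'(47/21) = 94/21, so z₃ = (47/21) - (4/441)/(94/21) = 2207/987.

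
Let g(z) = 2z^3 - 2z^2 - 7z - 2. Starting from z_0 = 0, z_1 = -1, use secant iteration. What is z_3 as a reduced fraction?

-14/5

g(0) = -2, g(-1) = 1. z_2 = (-1) - 1·((-1) - 0)/(1 - (-2)) = -2/3.
g(-1) = 1, g(-2/3) = 32/27. z_3 = (-2/3) - (32/27)·((-2/3) - (-1))/((32/27) - 1) = -14/5.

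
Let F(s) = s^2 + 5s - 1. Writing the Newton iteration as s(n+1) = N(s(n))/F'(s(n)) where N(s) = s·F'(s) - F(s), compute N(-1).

F'(s) = 2s + 5.
N(s) = s·F'(s) - F(s) = s·(2s + 5) - (s^2 + 5s - 1) = s^2 + 1.
N(-1) = 2.

2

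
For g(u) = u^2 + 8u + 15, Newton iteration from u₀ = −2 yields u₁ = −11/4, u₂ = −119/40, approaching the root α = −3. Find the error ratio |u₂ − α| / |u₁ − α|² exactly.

2/5

u₁ − α = −11/4 − (−3) = −11/4 + 3 = 1/4, so |u₁ − α| = 1/4.
u₂ − α = −119/40 − (−3) = −119/40 + 3 = 1/40, so |u₂ − α| = 1/40.
|u₁ − α|² = 1/16.
Ratio = (1/40) / (1/16) = 2/5.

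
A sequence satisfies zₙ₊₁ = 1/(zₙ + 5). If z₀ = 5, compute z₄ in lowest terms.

265/1376

z₁ = 1/(5 + 5) = 1/10.
z₂ = 1/(1/10 + 5) = 10/51.
z₃ = 1/(10/51 + 5) = 51/265.
z₄ = 1/(51/265 + 5) = 265/1376.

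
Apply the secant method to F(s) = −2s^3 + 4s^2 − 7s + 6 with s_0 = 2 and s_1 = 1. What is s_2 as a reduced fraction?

F(2) = −8, F(1) = 1. s_2 = 1 − 1·(1 − 2)/(1 − (−8)) = 10/9.

10/9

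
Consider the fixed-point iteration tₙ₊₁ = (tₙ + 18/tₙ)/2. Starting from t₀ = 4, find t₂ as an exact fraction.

577/136

t₁ = (4 + 18/4)/2 = 17/4.
t₂ = (17/4 + 18/(17/4))/2 = 577/136.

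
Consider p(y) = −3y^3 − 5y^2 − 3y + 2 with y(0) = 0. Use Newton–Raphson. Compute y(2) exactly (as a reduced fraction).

18/41

p'(y) = −9y^2 − 10y − 3.
p(0) = 2, p'(0) = −3, so y(1) = 0 − 2/(−3) = 2/3.
p(2/3) = −28/9, p'(2/3) = −41/3, so y(2) = (2/3) − (−28/9)/(−41/3) = 18/41.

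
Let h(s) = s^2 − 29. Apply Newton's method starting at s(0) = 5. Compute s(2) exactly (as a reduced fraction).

h'(s) = 2s.
h(5) = −4, h'(5) = 10, so s(1) = 5 − (−4)/10 = 27/5.
h(27/5) = 4/25, h'(27/5) = 54/5, so s(2) = (27/5) − (4/25)/(54/5) = 727/135.

727/135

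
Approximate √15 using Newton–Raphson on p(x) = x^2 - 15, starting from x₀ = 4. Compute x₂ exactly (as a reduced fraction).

p'(x) = 2x.
p(4) = 1, p'(4) = 8, so x₁ = 4 - 1/8 = 31/8.
p(31/8) = 1/64, p'(31/8) = 31/4, so x₂ = (31/8) - (1/64)/(31/4) = 1921/496.

1921/496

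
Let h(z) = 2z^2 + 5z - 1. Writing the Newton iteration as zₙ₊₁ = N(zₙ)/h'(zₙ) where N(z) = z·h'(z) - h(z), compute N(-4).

h'(z) = 4z + 5.
N(z) = z·h'(z) - h(z) = z·(4z + 5) - (2z^2 + 5z - 1) = 2z^2 + 1.
N(-4) = 33.

33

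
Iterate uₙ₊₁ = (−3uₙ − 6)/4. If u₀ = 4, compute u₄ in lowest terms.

87/128

u₁ = (−3·4 − 6)/4 = −9/2.
u₂ = (−3·(−9/2) − 6)/4 = 15/8.
u₃ = (−3·(15/8) − 6)/4 = −93/32.
u₄ = (−3·(−93/32) − 6)/4 = 87/128.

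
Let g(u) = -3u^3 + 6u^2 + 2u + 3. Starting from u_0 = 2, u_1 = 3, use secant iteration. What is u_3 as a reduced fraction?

43941/18397

g(2) = 7, g(3) = -18. u_2 = 3 - (-18)·(3 - 2)/((-18) - 7) = 57/25.
g(3) = -18, g(57/25) = 49896/15625. u_3 = (57/25) - (49896/15625)·((57/25) - 3)/((49896/15625) - (-18)) = 43941/18397.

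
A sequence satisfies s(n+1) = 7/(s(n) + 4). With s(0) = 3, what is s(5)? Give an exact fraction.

s(1) = 7/(3 + 4) = 1.
s(2) = 7/(1 + 4) = 7/5.
s(3) = 7/(7/5 + 4) = 35/27.
s(4) = 7/(35/27 + 4) = 189/143.
s(5) = 7/(189/143 + 4) = 1001/761.

1001/761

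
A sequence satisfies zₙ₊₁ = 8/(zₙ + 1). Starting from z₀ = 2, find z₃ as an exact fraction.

z₁ = 8/(2 + 1) = 8/3.
z₂ = 8/(8/3 + 1) = 24/11.
z₃ = 8/(24/11 + 1) = 88/35.

88/35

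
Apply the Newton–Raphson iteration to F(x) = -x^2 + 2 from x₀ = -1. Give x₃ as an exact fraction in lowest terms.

-577/408

F'(x) = -2x.
F(-1) = 1, F'(-1) = 2, so x₁ = (-1) - 1/2 = -3/2.
F(-3/2) = -1/4, F'(-3/2) = 3, so x₂ = (-3/2) - (-1/4)/3 = -17/12.
F(-17/12) = -1/144, F'(-17/12) = 17/6, so x₃ = (-17/12) - (-1/144)/(17/6) = -577/408.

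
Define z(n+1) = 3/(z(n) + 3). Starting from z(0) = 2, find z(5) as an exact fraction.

87/110

z(1) = 3/(2 + 3) = 3/5.
z(2) = 3/(3/5 + 3) = 5/6.
z(3) = 3/(5/6 + 3) = 18/23.
z(4) = 3/(18/23 + 3) = 23/29.
z(5) = 3/(23/29 + 3) = 87/110.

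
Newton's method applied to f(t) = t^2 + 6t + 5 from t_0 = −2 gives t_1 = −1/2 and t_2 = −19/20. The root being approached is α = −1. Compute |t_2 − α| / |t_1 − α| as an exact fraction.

t_1 − α = −1/2 − (−1) = −1/2 + 1 = 1/2, so |t_1 − α| = 1/2.
t_2 − α = −19/20 − (−1) = −19/20 + 1 = 1/20, so |t_2 − α| = 1/20.
Ratio = (1/20) / (1/2) = 1/10.

1/10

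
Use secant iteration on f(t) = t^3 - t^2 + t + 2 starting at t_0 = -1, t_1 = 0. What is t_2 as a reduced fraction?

f(-1) = -1, f(0) = 2. t_2 = 0 - 2·(0 - (-1))/(2 - (-1)) = -2/3.

-2/3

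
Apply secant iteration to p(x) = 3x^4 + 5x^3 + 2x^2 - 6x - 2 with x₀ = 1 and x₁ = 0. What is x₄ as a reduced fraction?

-66848/253403

p(1) = 2, p(0) = -2. x₂ = 0 - (-2)·(0 - 1)/((-2) - 2) = 1/2.
p(0) = -2, p(1/2) = -59/16. x₃ = (1/2) - (-59/16)·((1/2) - 0)/((-59/16) - (-2)) = -16/27.
p(1/2) = -59/16, p(-16/27) = 281194/177147. x₄ = (-16/27) - (281194/177147)·((-16/27) - (1/2))/((281194/177147) - (-59/16)) = -66848/253403.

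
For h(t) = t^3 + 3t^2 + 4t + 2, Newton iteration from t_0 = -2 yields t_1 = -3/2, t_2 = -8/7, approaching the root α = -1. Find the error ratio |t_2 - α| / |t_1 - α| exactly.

t_1 - α = -3/2 - (-1) = -3/2 + 1 = -1/2, so |t_1 - α| = 1/2.
t_2 - α = -8/7 - (-1) = -8/7 + 1 = -1/7, so |t_2 - α| = 1/7.
Ratio = (1/7) / (1/2) = 2/7.

2/7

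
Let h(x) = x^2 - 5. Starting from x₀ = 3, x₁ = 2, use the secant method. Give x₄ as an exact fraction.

521/233

h(3) = 4, h(2) = -1. x₂ = 2 - (-1)·(2 - 3)/((-1) - 4) = 11/5.
h(2) = -1, h(11/5) = -4/25. x₃ = (11/5) - (-4/25)·((11/5) - 2)/((-4/25) - (-1)) = 47/21.
h(11/5) = -4/25, h(47/21) = 4/441. x₄ = (47/21) - (4/441)·((47/21) - (11/5))/((4/441) - (-4/25)) = 521/233.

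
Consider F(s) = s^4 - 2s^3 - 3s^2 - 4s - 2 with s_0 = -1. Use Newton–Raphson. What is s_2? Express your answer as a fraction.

F'(s) = 4s^3 - 6s^2 - 6s - 4.
F(-1) = 2, F'(-1) = -8, so s_1 = (-1) - 2/(-8) = -3/4.
F(-3/4) = 121/256, F'(-3/4) = -73/16, so s_2 = (-3/4) - (121/256)/(-73/16) = -755/1168.

-755/1168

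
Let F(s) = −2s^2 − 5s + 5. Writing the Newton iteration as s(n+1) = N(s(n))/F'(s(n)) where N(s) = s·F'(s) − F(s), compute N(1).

F'(s) = −4s − 5.
N(s) = s·F'(s) − F(s) = s·(−4s − 5) − (−2s^2 − 5s + 5) = −2s^2 − 5.
N(1) = −7.

−7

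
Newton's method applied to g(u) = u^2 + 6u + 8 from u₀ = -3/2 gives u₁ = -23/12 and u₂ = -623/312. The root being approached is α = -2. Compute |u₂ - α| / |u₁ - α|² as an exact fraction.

u₁ - α = -23/12 - (-2) = -23/12 + 2 = 1/12, so |u₁ - α| = 1/12.
u₂ - α = -623/312 - (-2) = -623/312 + 2 = 1/312, so |u₂ - α| = 1/312.
|u₁ - α|² = 1/144.
Ratio = (1/312) / (1/144) = 6/13.

6/13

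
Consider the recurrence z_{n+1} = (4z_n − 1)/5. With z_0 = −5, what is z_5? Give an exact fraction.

z_1 = (4·(−5) − 1)/5 = −21/5.
z_2 = (4·(−21/5) − 1)/5 = −89/25.
z_3 = (4·(−89/25) − 1)/5 = −381/125.
z_4 = (4·(−381/125) − 1)/5 = −1649/625.
z_5 = (4·(−1649/625) − 1)/5 = −7221/3125.

−7221/3125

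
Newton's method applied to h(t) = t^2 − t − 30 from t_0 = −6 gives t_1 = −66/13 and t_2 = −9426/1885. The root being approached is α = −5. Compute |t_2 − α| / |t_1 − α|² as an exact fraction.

13/145

t_1 − α = −66/13 − (−5) = −66/13 + 5 = −1/13, so |t_1 − α| = 1/13.
t_2 − α = −9426/1885 − (−5) = −9426/1885 + 5 = −1/1885, so |t_2 − α| = 1/1885.
|t_1 − α|² = 1/169.
Ratio = (1/1885) / (1/169) = 13/145.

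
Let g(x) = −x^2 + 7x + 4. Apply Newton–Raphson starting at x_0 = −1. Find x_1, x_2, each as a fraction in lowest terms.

g'(x) = −2x + 7.
g(−1) = −4, g'(−1) = 9, so x_1 = (−1) − (−4)/9 = −5/9.
g(−5/9) = −16/81, g'(−5/9) = 73/9, so x_2 = (−5/9) − (−16/81)/(73/9) = −349/657.

x_1 = −5/9, x_2 = −349/657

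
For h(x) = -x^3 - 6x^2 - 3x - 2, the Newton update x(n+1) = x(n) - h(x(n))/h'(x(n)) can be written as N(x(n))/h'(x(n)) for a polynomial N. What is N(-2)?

h'(x) = -3x^2 - 12x - 3.
N(x) = x·h'(x) - h(x) = x·(-3x^2 - 12x - 3) - (-x^3 - 6x^2 - 3x - 2) = -2x^3 - 6x^2 + 2.
N(-2) = -6.

-6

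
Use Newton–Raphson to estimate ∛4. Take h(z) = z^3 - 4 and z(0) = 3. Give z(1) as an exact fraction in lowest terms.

58/27

h'(z) = 3z^2.
h(3) = 23, h'(3) = 27, so z(1) = 3 - 23/27 = 58/27.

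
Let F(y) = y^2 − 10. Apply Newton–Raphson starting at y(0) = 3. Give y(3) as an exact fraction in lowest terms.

F'(y) = 2y.
F(3) = −1, F'(3) = 6, so y(1) = 3 − (−1)/6 = 19/6.
F(19/6) = 1/36, F'(19/6) = 19/3, so y(2) = (19/6) − (1/36)/(19/3) = 721/228.
F(721/228) = 1/51984, F'(721/228) = 721/114, so y(3) = (721/228) − (1/51984)/(721/114) = 1039681/328776.

1039681/328776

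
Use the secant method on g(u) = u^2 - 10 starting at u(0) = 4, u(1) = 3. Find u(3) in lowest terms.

g(4) = 6, g(3) = -1. u(2) = 3 - (-1)·(3 - 4)/((-1) - 6) = 22/7.
g(3) = -1, g(22/7) = -6/49. u(3) = (22/7) - (-6/49)·((22/7) - 3)/((-6/49) - (-1)) = 136/43.

136/43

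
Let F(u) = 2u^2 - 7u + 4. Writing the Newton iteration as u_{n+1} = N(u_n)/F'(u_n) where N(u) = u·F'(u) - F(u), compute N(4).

28

F'(u) = 4u - 7.
N(u) = u·F'(u) - F(u) = u·(4u - 7) - (2u^2 - 7u + 4) = 2u^2 - 4.
N(4) = 28.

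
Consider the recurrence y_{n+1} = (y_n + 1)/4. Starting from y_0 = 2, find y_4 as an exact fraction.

y_1 = (2 + 1)/4 = 3/4.
y_2 = ((3/4) + 1)/4 = 7/16.
y_3 = ((7/16) + 1)/4 = 23/64.
y_4 = ((23/64) + 1)/4 = 87/256.

87/256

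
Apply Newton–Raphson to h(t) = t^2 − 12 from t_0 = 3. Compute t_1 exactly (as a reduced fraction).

7/2

h'(t) = 2t.
h(3) = −3, h'(3) = 6, so t_1 = 3 − (−3)/6 = 7/2.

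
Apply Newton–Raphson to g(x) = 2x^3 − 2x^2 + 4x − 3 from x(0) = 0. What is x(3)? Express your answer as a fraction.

g'(x) = 6x^2 − 4x + 4.
g(0) = −3, g'(0) = 4, so x(1) = 0 − (−3)/4 = 3/4.
g(3/4) = −9/32, g'(3/4) = 35/8, so x(2) = (3/4) − (−9/32)/(35/8) = 57/70.
g(57/70) = 1863/171500, g'(57/70) = 11567/2450, so x(3) = (57/70) − (1863/171500)/(11567/2450) = 328728/404845.

328728/404845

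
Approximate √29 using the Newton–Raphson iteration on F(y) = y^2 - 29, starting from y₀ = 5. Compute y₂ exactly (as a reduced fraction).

727/135

F'(y) = 2y.
F(5) = -4, F'(5) = 10, so y₁ = 5 - (-4)/10 = 27/5.
F(27/5) = 4/25, F'(27/5) = 54/5, so y₂ = (27/5) - (4/25)/(54/5) = 727/135.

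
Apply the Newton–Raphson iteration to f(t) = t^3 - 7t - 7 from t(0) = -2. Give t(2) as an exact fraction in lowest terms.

-583/340

f'(t) = 3t^2 - 7.
f(-2) = -1, f'(-2) = 5, so t(1) = (-2) - (-1)/5 = -9/5.
f(-9/5) = -29/125, f'(-9/5) = 68/25, so t(2) = (-9/5) - (-29/125)/(68/25) = -583/340.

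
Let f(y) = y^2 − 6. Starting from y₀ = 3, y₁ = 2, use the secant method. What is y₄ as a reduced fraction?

218/89

f(3) = 3, f(2) = −2. y₂ = 2 − (−2)·(2 − 3)/((−2) − 3) = 12/5.
f(2) = −2, f(12/5) = −6/25. y₃ = (12/5) − (−6/25)·((12/5) − 2)/((−6/25) − (−2)) = 27/11.
f(12/5) = −6/25, f(27/11) = 3/121. y₄ = (27/11) − (3/121)·((27/11) − (12/5))/((3/121) − (−6/25)) = 218/89.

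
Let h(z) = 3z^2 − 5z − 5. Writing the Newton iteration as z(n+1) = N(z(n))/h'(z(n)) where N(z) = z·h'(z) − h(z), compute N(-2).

h'(z) = 6z − 5.
N(z) = z·h'(z) − h(z) = z·(6z − 5) − (3z^2 − 5z − 5) = 3z^2 + 5.
N(-2) = 17.

17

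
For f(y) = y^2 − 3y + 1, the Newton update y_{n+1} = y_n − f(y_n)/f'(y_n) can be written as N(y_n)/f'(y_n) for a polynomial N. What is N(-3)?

8

f'(y) = 2y − 3.
N(y) = y·f'(y) − f(y) = y·(2y − 3) − (y^2 − 3y + 1) = y^2 − 1.
N(-3) = 8.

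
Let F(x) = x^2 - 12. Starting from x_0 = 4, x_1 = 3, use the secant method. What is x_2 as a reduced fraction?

24/7

F(4) = 4, F(3) = -3. x_2 = 3 - (-3)·(3 - 4)/((-3) - 4) = 24/7.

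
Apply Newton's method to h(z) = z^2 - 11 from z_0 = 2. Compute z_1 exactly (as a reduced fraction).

h'(z) = 2z.
h(2) = -7, h'(2) = 4, so z_1 = 2 - (-7)/4 = 15/4.

15/4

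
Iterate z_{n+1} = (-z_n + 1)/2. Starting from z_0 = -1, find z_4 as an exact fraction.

1/4

z_1 = (-(-1) + 1)/2 = 1.
z_2 = (-1 + 1)/2 = 0.
z_3 = (-0 + 1)/2 = 1/2.
z_4 = (-(1/2) + 1)/2 = 1/4.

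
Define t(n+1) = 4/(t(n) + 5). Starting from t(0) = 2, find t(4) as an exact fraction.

892/1271

t(1) = 4/(2 + 5) = 4/7.
t(2) = 4/(4/7 + 5) = 28/39.
t(3) = 4/(28/39 + 5) = 156/223.
t(4) = 4/(156/223 + 5) = 892/1271.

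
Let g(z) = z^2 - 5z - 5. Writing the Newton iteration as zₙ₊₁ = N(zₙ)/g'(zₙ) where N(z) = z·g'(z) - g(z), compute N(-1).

6

g'(z) = 2z - 5.
N(z) = z·g'(z) - g(z) = z·(2z - 5) - (z^2 - 5z - 5) = z^2 + 5.
N(-1) = 6.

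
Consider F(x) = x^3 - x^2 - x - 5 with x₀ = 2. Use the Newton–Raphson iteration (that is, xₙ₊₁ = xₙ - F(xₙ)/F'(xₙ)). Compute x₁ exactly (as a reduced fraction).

F'(x) = 3x^2 - 2x - 1.
F(2) = -3, F'(2) = 7, so x₁ = 2 - (-3)/7 = 17/7.

17/7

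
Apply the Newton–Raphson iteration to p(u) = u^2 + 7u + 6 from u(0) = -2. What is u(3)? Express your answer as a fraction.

-13106/13107

p'(u) = 2u + 7.
p(-2) = -4, p'(-2) = 3, so u(1) = (-2) - (-4)/3 = -2/3.
p(-2/3) = 16/9, p'(-2/3) = 17/3, so u(2) = (-2/3) - (16/9)/(17/3) = -50/51.
p(-50/51) = 256/2601, p'(-50/51) = 257/51, so u(3) = (-50/51) - (256/2601)/(257/51) = -13106/13107.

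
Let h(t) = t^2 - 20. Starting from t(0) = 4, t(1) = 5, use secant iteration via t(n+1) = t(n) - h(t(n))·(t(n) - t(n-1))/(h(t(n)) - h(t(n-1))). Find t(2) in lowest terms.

40/9

h(4) = -4, h(5) = 5. t(2) = 5 - 5·(5 - 4)/(5 - (-4)) = 40/9.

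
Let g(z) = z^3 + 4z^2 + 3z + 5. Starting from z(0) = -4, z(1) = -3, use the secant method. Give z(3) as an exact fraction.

g(-4) = -7, g(-3) = 5. z(2) = (-3) - 5·((-3) - (-4))/(5 - (-7)) = -41/12.
g(-3) = 5, g(-41/12) = 2695/1728. z(3) = (-41/12) - (2695/1728)·((-41/12) - (-3))/((2695/1728) - 5) = -4287/1189.

-4287/1189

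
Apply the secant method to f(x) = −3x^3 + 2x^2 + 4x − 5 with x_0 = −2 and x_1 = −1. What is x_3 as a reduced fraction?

f(−2) = 19, f(−1) = −4. x_2 = (−1) − (−4)·((−1) − (−2))/((−4) − 19) = −27/23.
f(−1) = −4, f(−27/23) = −25384/12167. x_3 = (−27/23) − (−25384/12167)·((−27/23) − (−1))/((−25384/12167) − (−4)) = −7937/5821.

−7937/5821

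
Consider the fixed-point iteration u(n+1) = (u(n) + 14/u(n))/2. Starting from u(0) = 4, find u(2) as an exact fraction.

449/120

u(1) = (4 + 14/4)/2 = 15/4.
u(2) = (15/4 + 14/(15/4))/2 = 449/120.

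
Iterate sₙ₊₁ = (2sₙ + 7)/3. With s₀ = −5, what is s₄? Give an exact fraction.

125/27

s₁ = (2·(−5) + 7)/3 = −1.
s₂ = (2·(−1) + 7)/3 = 5/3.
s₃ = (2·(5/3) + 7)/3 = 31/9.
s₄ = (2·(31/9) + 7)/3 = 125/27.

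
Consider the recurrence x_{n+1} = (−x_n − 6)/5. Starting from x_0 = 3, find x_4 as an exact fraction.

x_1 = (−3 − 6)/5 = −9/5.
x_2 = (−(−9/5) − 6)/5 = −21/25.
x_3 = (−(−21/25) − 6)/5 = −129/125.
x_4 = (−(−129/125) − 6)/5 = −621/625.

−621/625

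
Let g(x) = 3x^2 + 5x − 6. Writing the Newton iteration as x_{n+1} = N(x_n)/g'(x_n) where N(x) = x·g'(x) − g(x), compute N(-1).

9

g'(x) = 6x + 5.
N(x) = x·g'(x) − g(x) = x·(6x + 5) − (3x^2 + 5x − 6) = 3x^2 + 6.
N(-1) = 9.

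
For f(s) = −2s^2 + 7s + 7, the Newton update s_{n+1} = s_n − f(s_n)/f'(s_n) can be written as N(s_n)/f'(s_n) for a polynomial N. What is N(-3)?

−25

f'(s) = −4s + 7.
N(s) = s·f'(s) − f(s) = s·(−4s + 7) − (−2s^2 + 7s + 7) = −2s^2 − 7.
N(-3) = −25.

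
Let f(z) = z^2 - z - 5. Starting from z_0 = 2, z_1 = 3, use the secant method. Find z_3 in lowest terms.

53/19

f(2) = -3, f(3) = 1. z_2 = 3 - 1·(3 - 2)/(1 - (-3)) = 11/4.
f(3) = 1, f(11/4) = -3/16. z_3 = (11/4) - (-3/16)·((11/4) - 3)/((-3/16) - 1) = 53/19.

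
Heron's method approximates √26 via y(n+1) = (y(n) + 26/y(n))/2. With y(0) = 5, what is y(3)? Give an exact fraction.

54100801/10610040

y(1) = (5 + 26/5)/2 = 51/10.
y(2) = (51/10 + 26/(51/10))/2 = 5201/1020.
y(3) = (5201/1020 + 26/(5201/1020))/2 = 54100801/10610040.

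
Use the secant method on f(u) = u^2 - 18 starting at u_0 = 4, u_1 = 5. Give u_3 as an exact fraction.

352/83

f(4) = -2, f(5) = 7. u_2 = 5 - 7·(5 - 4)/(7 - (-2)) = 38/9.
f(5) = 7, f(38/9) = -14/81. u_3 = (38/9) - (-14/81)·((38/9) - 5)/((-14/81) - 7) = 352/83.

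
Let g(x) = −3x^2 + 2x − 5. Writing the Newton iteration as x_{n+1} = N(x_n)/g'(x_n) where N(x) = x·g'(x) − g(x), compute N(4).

g'(x) = −6x + 2.
N(x) = x·g'(x) − g(x) = x·(−6x + 2) − (−3x^2 + 2x − 5) = −3x^2 + 5.
N(4) = −43.

−43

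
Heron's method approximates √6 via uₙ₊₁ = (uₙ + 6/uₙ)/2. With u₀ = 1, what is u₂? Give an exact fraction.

u₁ = (1 + 6/1)/2 = 7/2.
u₂ = (7/2 + 6/(7/2))/2 = 73/28.

73/28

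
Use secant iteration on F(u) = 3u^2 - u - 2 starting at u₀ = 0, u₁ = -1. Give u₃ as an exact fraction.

F(0) = -2, F(-1) = 2. u₂ = (-1) - 2·((-1) - 0)/(2 - (-2)) = -1/2.
F(-1) = 2, F(-1/2) = -3/4. u₃ = (-1/2) - (-3/4)·((-1/2) - (-1))/((-3/4) - 2) = -7/11.

-7/11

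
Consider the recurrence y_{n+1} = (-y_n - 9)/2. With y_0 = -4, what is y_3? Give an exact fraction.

y_1 = (-(-4) - 9)/2 = -5/2.
y_2 = (-(-5/2) - 9)/2 = -13/4.
y_3 = (-(-13/4) - 9)/2 = -23/8.

-23/8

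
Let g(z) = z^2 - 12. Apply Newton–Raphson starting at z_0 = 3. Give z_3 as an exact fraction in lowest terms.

18817/5432

g'(z) = 2z.
g(3) = -3, g'(3) = 6, so z_1 = 3 - (-3)/6 = 7/2.
g(7/2) = 1/4, g'(7/2) = 7, so z_2 = (7/2) - (1/4)/7 = 97/28.
g(97/28) = 1/784, g'(97/28) = 97/14, so z_3 = (97/28) - (1/784)/(97/14) = 18817/5432.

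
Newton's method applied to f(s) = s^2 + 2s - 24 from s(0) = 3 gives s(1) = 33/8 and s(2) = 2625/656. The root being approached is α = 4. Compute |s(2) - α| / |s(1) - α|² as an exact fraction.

s(1) - α = 33/8 - 4 = 1/8, so |s(1) - α| = 1/8.
s(2) - α = 2625/656 - 4 = 1/656, so |s(2) - α| = 1/656.
|s(1) - α|² = 1/64.
Ratio = (1/656) / (1/64) = 4/41.

4/41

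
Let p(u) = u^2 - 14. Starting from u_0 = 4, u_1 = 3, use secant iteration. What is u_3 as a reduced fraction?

p(4) = 2, p(3) = -5. u_2 = 3 - (-5)·(3 - 4)/((-5) - 2) = 26/7.
p(3) = -5, p(26/7) = -10/49. u_3 = (26/7) - (-10/49)·((26/7) - 3)/((-10/49) - (-5)) = 176/47.

176/47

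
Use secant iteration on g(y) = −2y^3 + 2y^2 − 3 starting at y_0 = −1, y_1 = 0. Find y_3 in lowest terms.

−8/7

g(−1) = 1, g(0) = −3. y_2 = 0 − (−3)·(0 − (−1))/((−3) − 1) = −3/4.
g(0) = −3, g(−3/4) = −33/32. y_3 = (−3/4) − (−33/32)·((−3/4) − 0)/((−33/32) − (−3)) = −8/7.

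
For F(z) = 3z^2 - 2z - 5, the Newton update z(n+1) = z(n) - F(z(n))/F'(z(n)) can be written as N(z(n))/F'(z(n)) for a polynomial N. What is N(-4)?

53

F'(z) = 6z - 2.
N(z) = z·F'(z) - F(z) = z·(6z - 2) - (3z^2 - 2z - 5) = 3z^2 + 5.
N(-4) = 53.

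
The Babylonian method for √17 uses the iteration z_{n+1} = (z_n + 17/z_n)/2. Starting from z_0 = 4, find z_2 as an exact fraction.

z_1 = (4 + 17/4)/2 = 33/8.
z_2 = (33/8 + 17/(33/8))/2 = 2177/528.

2177/528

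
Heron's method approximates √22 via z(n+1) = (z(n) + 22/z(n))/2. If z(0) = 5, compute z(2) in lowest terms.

z(1) = (5 + 22/5)/2 = 47/10.
z(2) = (47/10 + 22/(47/10))/2 = 4409/940.

4409/940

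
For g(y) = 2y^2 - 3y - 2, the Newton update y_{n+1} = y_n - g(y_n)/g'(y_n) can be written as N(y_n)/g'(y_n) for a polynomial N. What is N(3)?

g'(y) = 4y - 3.
N(y) = y·g'(y) - g(y) = y·(4y - 3) - (2y^2 - 3y - 2) = 2y^2 + 2.
N(3) = 20.

20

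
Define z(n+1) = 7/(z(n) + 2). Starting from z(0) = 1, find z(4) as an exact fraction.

329/185

z(1) = 7/(1 + 2) = 7/3.
z(2) = 7/(7/3 + 2) = 21/13.
z(3) = 7/(21/13 + 2) = 91/47.
z(4) = 7/(91/47 + 2) = 329/185.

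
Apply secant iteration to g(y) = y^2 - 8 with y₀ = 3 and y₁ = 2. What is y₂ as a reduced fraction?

g(3) = 1, g(2) = -4. y₂ = 2 - (-4)·(2 - 3)/((-4) - 1) = 14/5.

14/5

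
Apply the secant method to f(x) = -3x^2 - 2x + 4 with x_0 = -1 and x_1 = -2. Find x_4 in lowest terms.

-533/347

f(-1) = 3, f(-2) = -4. x_2 = (-2) - (-4)·((-2) - (-1))/((-4) - 3) = -10/7.
f(-2) = -4, f(-10/7) = 36/49. x_3 = (-10/7) - (36/49)·((-10/7) - (-2))/((36/49) - (-4)) = -44/29.
f(-10/7) = 36/49, f(-44/29) = 108/841. x_4 = (-44/29) - (108/841)·((-44/29) - (-10/7))/((108/841) - (36/49)) = -533/347.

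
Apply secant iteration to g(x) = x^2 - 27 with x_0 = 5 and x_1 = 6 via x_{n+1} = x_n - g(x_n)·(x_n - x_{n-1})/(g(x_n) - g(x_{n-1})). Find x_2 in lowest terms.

57/11

g(5) = -2, g(6) = 9. x_2 = 6 - 9·(6 - 5)/(9 - (-2)) = 57/11.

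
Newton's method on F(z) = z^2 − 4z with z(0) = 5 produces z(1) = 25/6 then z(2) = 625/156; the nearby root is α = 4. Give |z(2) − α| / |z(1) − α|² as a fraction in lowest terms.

z(1) − α = 25/6 − 4 = 1/6, so |z(1) − α| = 1/6.
z(2) − α = 625/156 − 4 = 1/156, so |z(2) − α| = 1/156.
|z(1) − α|² = 1/36.
Ratio = (1/156) / (1/36) = 3/13.

3/13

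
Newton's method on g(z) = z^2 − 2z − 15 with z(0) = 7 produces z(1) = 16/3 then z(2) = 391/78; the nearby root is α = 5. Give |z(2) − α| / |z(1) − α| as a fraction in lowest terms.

z(1) − α = 16/3 − 5 = 1/3, so |z(1) − α| = 1/3.
z(2) − α = 391/78 − 5 = 1/78, so |z(2) − α| = 1/78.
Ratio = (1/78) / (1/3) = 1/26.

1/26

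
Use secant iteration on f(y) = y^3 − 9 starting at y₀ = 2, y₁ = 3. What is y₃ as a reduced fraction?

1609/777

f(2) = −1, f(3) = 18. y₂ = 3 − 18·(3 − 2)/(18 − (−1)) = 39/19.
f(3) = 18, f(39/19) = −2412/6859. y₃ = (39/19) − (−2412/6859)·((39/19) − 3)/((−2412/6859) − 18) = 1609/777.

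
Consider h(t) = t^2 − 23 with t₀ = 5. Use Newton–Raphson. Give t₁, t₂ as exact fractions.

h'(t) = 2t.
h(5) = 2, h'(5) = 10, so t₁ = 5 − 2/10 = 24/5.
h(24/5) = 1/25, h'(24/5) = 48/5, so t₂ = (24/5) − (1/25)/(48/5) = 1151/240.

t₁ = 24/5, t₂ = 1151/240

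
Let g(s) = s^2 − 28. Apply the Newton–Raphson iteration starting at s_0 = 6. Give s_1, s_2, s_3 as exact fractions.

g'(s) = 2s.
g(6) = 8, g'(6) = 12, so s_1 = 6 − 8/12 = 16/3.
g(16/3) = 4/9, g'(16/3) = 32/3, so s_2 = (16/3) − (4/9)/(32/3) = 127/24.
g(127/24) = 1/576, g'(127/24) = 127/12, so s_3 = (127/24) − (1/576)/(127/12) = 32257/6096.

s_1 = 16/3, s_2 = 127/24, s_3 = 32257/6096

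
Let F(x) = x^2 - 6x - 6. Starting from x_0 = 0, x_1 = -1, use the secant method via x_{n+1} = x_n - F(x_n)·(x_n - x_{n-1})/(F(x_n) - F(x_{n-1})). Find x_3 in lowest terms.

F(0) = -6, F(-1) = 1. x_2 = (-1) - 1·((-1) - 0)/(1 - (-6)) = -6/7.
F(-1) = 1, F(-6/7) = -6/49. x_3 = (-6/7) - (-6/49)·((-6/7) - (-1))/((-6/49) - 1) = -48/55.

-48/55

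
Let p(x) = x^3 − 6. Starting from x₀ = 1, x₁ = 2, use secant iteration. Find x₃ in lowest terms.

p(1) = −5, p(2) = 2. x₂ = 2 − 2·(2 − 1)/(2 − (−5)) = 12/7.
p(2) = 2, p(12/7) = −330/343. x₃ = (12/7) − (−330/343)·((12/7) − 2)/((−330/343) − 2) = 459/254.

459/254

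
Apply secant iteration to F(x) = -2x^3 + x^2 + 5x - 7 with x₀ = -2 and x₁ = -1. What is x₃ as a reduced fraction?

F(-2) = 3, F(-1) = -9. x₂ = (-1) - (-9)·((-1) - (-2))/((-9) - 3) = -7/4.
F(-1) = -9, F(-7/4) = -63/32. x₃ = (-7/4) - (-63/32)·((-7/4) - (-1))/((-63/32) - (-9)) = -49/25.

-49/25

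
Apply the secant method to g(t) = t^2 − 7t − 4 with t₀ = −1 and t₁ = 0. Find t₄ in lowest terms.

g(−1) = 4, g(0) = −4. t₂ = 0 − (−4)·(0 − (−1))/((−4) − 4) = −1/2.
g(0) = −4, g(−1/2) = −1/4. t₃ = (−1/2) − (−1/4)·((−1/2) − 0)/((−1/4) − (−4)) = −8/15.
g(−1/2) = −1/4, g(−8/15) = 4/225. t₄ = (−8/15) − (4/225)·((−8/15) − (−1/2))/((4/225) − (−1/4)) = −128/241.

−128/241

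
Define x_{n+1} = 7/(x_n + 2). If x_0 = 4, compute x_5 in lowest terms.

2051/1146

x_1 = 7/(4 + 2) = 7/6.
x_2 = 7/(7/6 + 2) = 42/19.
x_3 = 7/(42/19 + 2) = 133/80.
x_4 = 7/(133/80 + 2) = 560/293.
x_5 = 7/(560/293 + 2) = 2051/1146.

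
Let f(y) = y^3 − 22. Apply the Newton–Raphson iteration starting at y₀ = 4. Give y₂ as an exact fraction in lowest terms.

f'(y) = 3y^2.
f(4) = 42, f'(4) = 48, so y₁ = 4 − 42/48 = 25/8.
f(25/8) = 4361/512, f'(25/8) = 1875/64, so y₂ = (25/8) − (4361/512)/(1875/64) = 21257/7500.

21257/7500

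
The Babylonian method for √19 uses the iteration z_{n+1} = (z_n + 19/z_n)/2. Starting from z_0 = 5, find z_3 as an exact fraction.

1839281/421960

z_1 = (5 + 19/5)/2 = 22/5.
z_2 = (22/5 + 19/(22/5))/2 = 959/220.
z_3 = (959/220 + 19/(959/220))/2 = 1839281/421960.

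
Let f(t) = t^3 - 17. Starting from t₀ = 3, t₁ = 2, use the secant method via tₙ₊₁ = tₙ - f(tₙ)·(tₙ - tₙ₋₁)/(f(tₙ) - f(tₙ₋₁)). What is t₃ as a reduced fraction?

4709/1813

f(3) = 10, f(2) = -9. t₂ = 2 - (-9)·(2 - 3)/((-9) - 10) = 47/19.
f(2) = -9, f(47/19) = -12780/6859. t₃ = (47/19) - (-12780/6859)·((47/19) - 2)/((-12780/6859) - (-9)) = 4709/1813.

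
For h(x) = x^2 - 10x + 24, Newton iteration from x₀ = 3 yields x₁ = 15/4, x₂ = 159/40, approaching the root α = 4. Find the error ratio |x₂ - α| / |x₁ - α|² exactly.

2/5

x₁ - α = 15/4 - 4 = -1/4, so |x₁ - α| = 1/4.
x₂ - α = 159/40 - 4 = -1/40, so |x₂ - α| = 1/40.
|x₁ - α|² = 1/16.
Ratio = (1/40) / (1/16) = 2/5.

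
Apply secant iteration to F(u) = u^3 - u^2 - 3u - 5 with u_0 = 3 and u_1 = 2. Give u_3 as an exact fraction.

F(3) = 4, F(2) = -7. u_2 = 2 - (-7)·(2 - 3)/((-7) - 4) = 29/11.
F(2) = -7, F(29/11) = -2044/1331. u_3 = (29/11) - (-2044/1331)·((29/11) - 2)/((-2044/1331) - (-7)) = 2925/1039.

2925/1039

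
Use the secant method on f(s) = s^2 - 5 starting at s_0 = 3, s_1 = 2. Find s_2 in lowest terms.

f(3) = 4, f(2) = -1. s_2 = 2 - (-1)·(2 - 3)/((-1) - 4) = 11/5.

11/5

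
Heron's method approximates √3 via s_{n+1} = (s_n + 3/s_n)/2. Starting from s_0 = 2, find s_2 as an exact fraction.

s_1 = (2 + 3/2)/2 = 7/4.
s_2 = (7/4 + 3/(7/4))/2 = 97/56.

97/56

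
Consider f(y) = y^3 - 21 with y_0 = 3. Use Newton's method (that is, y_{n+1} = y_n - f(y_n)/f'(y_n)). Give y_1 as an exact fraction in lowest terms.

25/9

f'(y) = 3y^2.
f(3) = 6, f'(3) = 27, so y_1 = 3 - 6/27 = 25/9.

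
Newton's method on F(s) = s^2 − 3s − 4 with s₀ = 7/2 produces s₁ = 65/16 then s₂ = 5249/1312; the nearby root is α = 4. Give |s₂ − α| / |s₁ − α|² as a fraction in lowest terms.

s₁ − α = 65/16 − 4 = 1/16, so |s₁ − α| = 1/16.
s₂ − α = 5249/1312 − 4 = 1/1312, so |s₂ − α| = 1/1312.
|s₁ − α|² = 1/256.
Ratio = (1/1312) / (1/256) = 8/41.

8/41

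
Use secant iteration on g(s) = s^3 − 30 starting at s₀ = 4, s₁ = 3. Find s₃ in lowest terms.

39340/12657

g(4) = 34, g(3) = −3. s₂ = 3 − (−3)·(3 − 4)/((−3) − 34) = 114/37.
g(3) = −3, g(114/37) = −38046/50653. s₃ = (114/37) − (−38046/50653)·((114/37) − 3)/((−38046/50653) − (−3)) = 39340/12657.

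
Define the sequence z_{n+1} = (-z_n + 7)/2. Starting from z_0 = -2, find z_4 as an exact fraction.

z_1 = (-(-2) + 7)/2 = 9/2.
z_2 = (-(9/2) + 7)/2 = 5/4.
z_3 = (-(5/4) + 7)/2 = 23/8.
z_4 = (-(23/8) + 7)/2 = 33/16.

33/16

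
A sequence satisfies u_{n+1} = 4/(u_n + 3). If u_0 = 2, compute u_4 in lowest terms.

308/307

u_1 = 4/(2 + 3) = 4/5.
u_2 = 4/(4/5 + 3) = 20/19.
u_3 = 4/(20/19 + 3) = 76/77.
u_4 = 4/(76/77 + 3) = 308/307.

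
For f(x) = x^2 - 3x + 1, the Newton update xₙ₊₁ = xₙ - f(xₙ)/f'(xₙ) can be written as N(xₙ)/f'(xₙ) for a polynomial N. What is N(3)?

8

f'(x) = 2x - 3.
N(x) = x·f'(x) - f(x) = x·(2x - 3) - (x^2 - 3x + 1) = x^2 - 1.
N(3) = 8.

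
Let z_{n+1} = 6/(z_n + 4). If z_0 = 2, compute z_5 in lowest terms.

201/173

z_1 = 6/(2 + 4) = 1.
z_2 = 6/(1 + 4) = 6/5.
z_3 = 6/(6/5 + 4) = 15/13.
z_4 = 6/(15/13 + 4) = 78/67.
z_5 = 6/(78/67 + 4) = 201/173.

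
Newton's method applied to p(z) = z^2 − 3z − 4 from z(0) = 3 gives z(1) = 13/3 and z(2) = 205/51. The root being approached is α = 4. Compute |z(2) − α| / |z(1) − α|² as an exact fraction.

z(1) − α = 13/3 − 4 = 1/3, so |z(1) − α| = 1/3.
z(2) − α = 205/51 − 4 = 1/51, so |z(2) − α| = 1/51.
|z(1) − α|² = 1/9.
Ratio = (1/51) / (1/9) = 3/17.

3/17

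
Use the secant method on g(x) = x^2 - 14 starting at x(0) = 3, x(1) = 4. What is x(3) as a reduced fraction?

g(3) = -5, g(4) = 2. x(2) = 4 - 2·(4 - 3)/(2 - (-5)) = 26/7.
g(4) = 2, g(26/7) = -10/49. x(3) = (26/7) - (-10/49)·((26/7) - 4)/((-10/49) - 2) = 101/27.

101/27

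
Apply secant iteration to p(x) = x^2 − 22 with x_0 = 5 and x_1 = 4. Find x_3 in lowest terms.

p(5) = 3, p(4) = −6. x_2 = 4 − (−6)·(4 − 5)/((−6) − 3) = 14/3.
p(4) = −6, p(14/3) = −2/9. x_3 = (14/3) − (−2/9)·((14/3) − 4)/((−2/9) − (−6)) = 61/13.

61/13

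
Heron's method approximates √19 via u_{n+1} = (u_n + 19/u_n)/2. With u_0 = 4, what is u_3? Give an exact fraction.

11916881/2733920

u_1 = (4 + 19/4)/2 = 35/8.
u_2 = (35/8 + 19/(35/8))/2 = 2441/560.
u_3 = (2441/560 + 19/(2441/560))/2 = 11916881/2733920.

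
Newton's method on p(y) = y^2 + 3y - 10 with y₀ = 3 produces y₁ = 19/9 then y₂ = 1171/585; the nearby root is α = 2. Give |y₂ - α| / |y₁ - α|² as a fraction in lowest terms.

y₁ - α = 19/9 - 2 = 1/9, so |y₁ - α| = 1/9.
y₂ - α = 1171/585 - 2 = 1/585, so |y₂ - α| = 1/585.
|y₁ - α|² = 1/81.
Ratio = (1/585) / (1/81) = 9/65.

9/65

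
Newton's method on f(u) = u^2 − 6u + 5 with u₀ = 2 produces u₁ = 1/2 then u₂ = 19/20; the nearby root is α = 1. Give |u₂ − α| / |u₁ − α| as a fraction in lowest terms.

u₁ − α = 1/2 − 1 = −1/2, so |u₁ − α| = 1/2.
u₂ − α = 19/20 − 1 = −1/20, so |u₂ − α| = 1/20.
Ratio = (1/20) / (1/2) = 1/10.

1/10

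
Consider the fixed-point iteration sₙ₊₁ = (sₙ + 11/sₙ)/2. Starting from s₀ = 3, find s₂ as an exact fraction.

s₁ = (3 + 11/3)/2 = 10/3.
s₂ = (10/3 + 11/(10/3))/2 = 199/60.

199/60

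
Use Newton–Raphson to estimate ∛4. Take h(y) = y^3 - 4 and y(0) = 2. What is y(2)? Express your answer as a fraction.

h'(y) = 3y^2.
h(2) = 4, h'(2) = 12, so y(1) = 2 - 4/12 = 5/3.
h(5/3) = 17/27, h'(5/3) = 25/3, so y(2) = (5/3) - (17/27)/(25/3) = 358/225.

358/225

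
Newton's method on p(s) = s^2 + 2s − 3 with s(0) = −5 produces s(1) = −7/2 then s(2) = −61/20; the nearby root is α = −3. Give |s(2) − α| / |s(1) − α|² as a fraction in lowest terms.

s(1) − α = −7/2 − (−3) = −7/2 + 3 = −1/2, so |s(1) − α| = 1/2.
s(2) − α = −61/20 − (−3) = −61/20 + 3 = −1/20, so |s(2) − α| = 1/20.
|s(1) − α|² = 1/4.
Ratio = (1/20) / (1/4) = 1/5.

1/5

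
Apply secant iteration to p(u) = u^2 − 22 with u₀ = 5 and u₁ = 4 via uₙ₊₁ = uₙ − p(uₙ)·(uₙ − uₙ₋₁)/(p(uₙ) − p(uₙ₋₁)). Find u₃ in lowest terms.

61/13

p(5) = 3, p(4) = −6. u₂ = 4 − (−6)·(4 − 5)/((−6) − 3) = 14/3.
p(4) = −6, p(14/3) = −2/9. u₃ = (14/3) − (−2/9)·((14/3) − 4)/((−2/9) − (−6)) = 61/13.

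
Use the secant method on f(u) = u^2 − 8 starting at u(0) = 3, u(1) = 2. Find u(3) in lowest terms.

f(3) = 1, f(2) = −4. u(2) = 2 − (−4)·(2 − 3)/((−4) − 1) = 14/5.
f(2) = −4, f(14/5) = −4/25. u(3) = (14/5) − (−4/25)·((14/5) − 2)/((−4/25) − (−4)) = 17/6.

17/6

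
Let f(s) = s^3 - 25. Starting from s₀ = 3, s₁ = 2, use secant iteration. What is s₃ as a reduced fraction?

19255/6559

f(3) = 2, f(2) = -17. s₂ = 2 - (-17)·(2 - 3)/((-17) - 2) = 55/19.
f(2) = -17, f(55/19) = -5100/6859. s₃ = (55/19) - (-5100/6859)·((55/19) - 2)/((-5100/6859) - (-17)) = 19255/6559.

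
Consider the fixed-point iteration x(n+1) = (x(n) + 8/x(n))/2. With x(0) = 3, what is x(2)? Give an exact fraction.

577/204

x(1) = (3 + 8/3)/2 = 17/6.
x(2) = (17/6 + 8/(17/6))/2 = 577/204.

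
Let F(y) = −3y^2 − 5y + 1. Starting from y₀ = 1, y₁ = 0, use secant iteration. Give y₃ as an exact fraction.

F(1) = −7, F(0) = 1. y₂ = 0 − 1·(0 − 1)/(1 − (−7)) = 1/8.
F(0) = 1, F(1/8) = 21/64. y₃ = (1/8) − (21/64)·((1/8) − 0)/((21/64) − 1) = 8/43.

8/43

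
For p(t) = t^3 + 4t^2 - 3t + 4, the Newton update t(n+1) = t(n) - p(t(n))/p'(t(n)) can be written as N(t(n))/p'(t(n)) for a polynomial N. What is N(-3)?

-22

p'(t) = 3t^2 + 8t - 3.
N(t) = t·p'(t) - p(t) = t·(3t^2 + 8t - 3) - (t^3 + 4t^2 - 3t + 4) = 2t^3 + 4t^2 - 4.
N(-3) = -22.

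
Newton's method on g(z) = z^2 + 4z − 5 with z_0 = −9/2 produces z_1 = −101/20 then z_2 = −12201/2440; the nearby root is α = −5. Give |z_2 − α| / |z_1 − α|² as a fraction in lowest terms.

z_1 − α = −101/20 − (−5) = −101/20 + 5 = −1/20, so |z_1 − α| = 1/20.
z_2 − α = −12201/2440 − (−5) = −12201/2440 + 5 = −1/2440, so |z_2 − α| = 1/2440.
|z_1 − α|² = 1/400.
Ratio = (1/2440) / (1/400) = 10/61.

10/61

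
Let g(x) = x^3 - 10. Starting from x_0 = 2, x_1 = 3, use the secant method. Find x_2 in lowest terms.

40/19

g(2) = -2, g(3) = 17. x_2 = 3 - 17·(3 - 2)/(17 - (-2)) = 40/19.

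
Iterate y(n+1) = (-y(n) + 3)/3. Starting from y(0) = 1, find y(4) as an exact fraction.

61/81

y(1) = (-1 + 3)/3 = 2/3.
y(2) = (-(2/3) + 3)/3 = 7/9.
y(3) = (-(7/9) + 3)/3 = 20/27.
y(4) = (-(20/27) + 3)/3 = 61/81.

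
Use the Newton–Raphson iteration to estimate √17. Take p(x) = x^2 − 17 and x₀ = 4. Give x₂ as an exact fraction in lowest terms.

p'(x) = 2x.
p(4) = −1, p'(4) = 8, so x₁ = 4 − (−1)/8 = 33/8.
p(33/8) = 1/64, p'(33/8) = 33/4, so x₂ = (33/8) − (1/64)/(33/4) = 2177/528.

2177/528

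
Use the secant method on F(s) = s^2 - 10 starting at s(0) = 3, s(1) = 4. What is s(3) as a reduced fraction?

79/25

F(3) = -1, F(4) = 6. s(2) = 4 - 6·(4 - 3)/(6 - (-1)) = 22/7.
F(4) = 6, F(22/7) = -6/49. s(3) = (22/7) - (-6/49)·((22/7) - 4)/((-6/49) - 6) = 79/25.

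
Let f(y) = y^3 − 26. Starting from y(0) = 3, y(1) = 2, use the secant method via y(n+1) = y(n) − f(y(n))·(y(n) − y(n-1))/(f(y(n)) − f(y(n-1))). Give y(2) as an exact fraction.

56/19

f(3) = 1, f(2) = −18. y(2) = 2 − (−18)·(2 − 3)/((−18) − 1) = 56/19.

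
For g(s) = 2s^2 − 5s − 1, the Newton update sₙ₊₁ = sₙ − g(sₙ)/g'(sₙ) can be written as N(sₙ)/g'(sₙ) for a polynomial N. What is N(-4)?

g'(s) = 4s − 5.
N(s) = s·g'(s) − g(s) = s·(4s − 5) − (2s^2 − 5s − 1) = 2s^2 + 1.
N(-4) = 33.

33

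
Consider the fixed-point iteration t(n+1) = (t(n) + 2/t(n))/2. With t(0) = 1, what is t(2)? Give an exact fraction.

t(1) = (1 + 2/1)/2 = 3/2.
t(2) = (3/2 + 2/(3/2))/2 = 17/12.

17/12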